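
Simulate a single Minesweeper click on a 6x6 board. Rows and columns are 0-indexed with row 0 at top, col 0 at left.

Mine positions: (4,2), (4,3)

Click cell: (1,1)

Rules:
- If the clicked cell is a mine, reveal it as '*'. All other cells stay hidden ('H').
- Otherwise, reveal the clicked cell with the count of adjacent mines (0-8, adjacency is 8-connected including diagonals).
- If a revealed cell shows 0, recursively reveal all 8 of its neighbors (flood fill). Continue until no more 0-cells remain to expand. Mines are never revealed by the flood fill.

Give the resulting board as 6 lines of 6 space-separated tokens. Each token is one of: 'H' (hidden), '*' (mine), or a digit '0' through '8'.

0 0 0 0 0 0
0 0 0 0 0 0
0 0 0 0 0 0
0 1 2 2 1 0
0 1 H H 1 0
0 1 H H 1 0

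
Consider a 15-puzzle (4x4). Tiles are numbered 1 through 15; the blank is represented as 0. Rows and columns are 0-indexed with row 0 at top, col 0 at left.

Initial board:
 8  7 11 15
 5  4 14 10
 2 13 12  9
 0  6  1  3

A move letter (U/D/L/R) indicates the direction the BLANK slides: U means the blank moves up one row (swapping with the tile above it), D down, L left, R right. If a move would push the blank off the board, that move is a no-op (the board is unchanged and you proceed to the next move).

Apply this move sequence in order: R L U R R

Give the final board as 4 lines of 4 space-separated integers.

After move 1 (R):
 8  7 11 15
 5  4 14 10
 2 13 12  9
 6  0  1  3

After move 2 (L):
 8  7 11 15
 5  4 14 10
 2 13 12  9
 0  6  1  3

After move 3 (U):
 8  7 11 15
 5  4 14 10
 0 13 12  9
 2  6  1  3

After move 4 (R):
 8  7 11 15
 5  4 14 10
13  0 12  9
 2  6  1  3

After move 5 (R):
 8  7 11 15
 5  4 14 10
13 12  0  9
 2  6  1  3

Answer:  8  7 11 15
 5  4 14 10
13 12  0  9
 2  6  1  3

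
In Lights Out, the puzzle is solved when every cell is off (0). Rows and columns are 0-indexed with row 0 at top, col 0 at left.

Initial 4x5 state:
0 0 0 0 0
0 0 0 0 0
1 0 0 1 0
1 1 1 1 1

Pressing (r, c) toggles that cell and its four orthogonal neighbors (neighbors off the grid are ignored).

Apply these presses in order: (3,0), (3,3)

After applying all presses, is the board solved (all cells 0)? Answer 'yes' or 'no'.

After press 1 at (3,0):
0 0 0 0 0
0 0 0 0 0
0 0 0 1 0
0 0 1 1 1

After press 2 at (3,3):
0 0 0 0 0
0 0 0 0 0
0 0 0 0 0
0 0 0 0 0

Lights still on: 0

Answer: yes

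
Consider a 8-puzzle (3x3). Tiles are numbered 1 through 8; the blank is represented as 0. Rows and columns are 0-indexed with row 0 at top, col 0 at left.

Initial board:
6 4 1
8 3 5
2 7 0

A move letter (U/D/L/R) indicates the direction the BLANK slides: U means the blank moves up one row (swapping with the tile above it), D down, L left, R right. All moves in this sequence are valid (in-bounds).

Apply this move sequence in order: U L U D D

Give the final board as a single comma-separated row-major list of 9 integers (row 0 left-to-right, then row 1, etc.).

After move 1 (U):
6 4 1
8 3 0
2 7 5

After move 2 (L):
6 4 1
8 0 3
2 7 5

After move 3 (U):
6 0 1
8 4 3
2 7 5

After move 4 (D):
6 4 1
8 0 3
2 7 5

After move 5 (D):
6 4 1
8 7 3
2 0 5

Answer: 6, 4, 1, 8, 7, 3, 2, 0, 5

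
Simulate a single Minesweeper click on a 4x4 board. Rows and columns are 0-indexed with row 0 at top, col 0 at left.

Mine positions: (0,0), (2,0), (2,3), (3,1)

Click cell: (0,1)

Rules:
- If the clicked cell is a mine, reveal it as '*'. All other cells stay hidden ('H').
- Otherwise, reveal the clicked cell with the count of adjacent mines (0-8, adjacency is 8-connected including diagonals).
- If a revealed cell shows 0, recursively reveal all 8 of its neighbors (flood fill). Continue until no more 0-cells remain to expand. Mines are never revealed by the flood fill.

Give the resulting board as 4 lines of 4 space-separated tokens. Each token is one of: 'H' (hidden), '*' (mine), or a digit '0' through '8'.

H 1 H H
H H H H
H H H H
H H H H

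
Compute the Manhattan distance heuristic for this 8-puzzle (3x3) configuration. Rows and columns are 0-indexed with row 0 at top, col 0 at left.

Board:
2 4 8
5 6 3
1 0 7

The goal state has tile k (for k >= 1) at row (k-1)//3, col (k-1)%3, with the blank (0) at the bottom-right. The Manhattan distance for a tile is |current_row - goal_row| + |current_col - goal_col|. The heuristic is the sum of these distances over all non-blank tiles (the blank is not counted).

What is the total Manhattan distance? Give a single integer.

Tile 2: at (0,0), goal (0,1), distance |0-0|+|0-1| = 1
Tile 4: at (0,1), goal (1,0), distance |0-1|+|1-0| = 2
Tile 8: at (0,2), goal (2,1), distance |0-2|+|2-1| = 3
Tile 5: at (1,0), goal (1,1), distance |1-1|+|0-1| = 1
Tile 6: at (1,1), goal (1,2), distance |1-1|+|1-2| = 1
Tile 3: at (1,2), goal (0,2), distance |1-0|+|2-2| = 1
Tile 1: at (2,0), goal (0,0), distance |2-0|+|0-0| = 2
Tile 7: at (2,2), goal (2,0), distance |2-2|+|2-0| = 2
Sum: 1 + 2 + 3 + 1 + 1 + 1 + 2 + 2 = 13

Answer: 13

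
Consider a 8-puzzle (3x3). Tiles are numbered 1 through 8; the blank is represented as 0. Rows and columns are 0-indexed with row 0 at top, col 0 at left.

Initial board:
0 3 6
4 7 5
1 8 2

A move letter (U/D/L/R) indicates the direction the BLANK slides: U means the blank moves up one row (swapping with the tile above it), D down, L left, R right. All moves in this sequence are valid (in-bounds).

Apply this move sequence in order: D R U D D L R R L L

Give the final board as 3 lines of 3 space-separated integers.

Answer: 4 3 6
7 8 5
0 1 2

Derivation:
After move 1 (D):
4 3 6
0 7 5
1 8 2

After move 2 (R):
4 3 6
7 0 5
1 8 2

After move 3 (U):
4 0 6
7 3 5
1 8 2

After move 4 (D):
4 3 6
7 0 5
1 8 2

After move 5 (D):
4 3 6
7 8 5
1 0 2

After move 6 (L):
4 3 6
7 8 5
0 1 2

After move 7 (R):
4 3 6
7 8 5
1 0 2

After move 8 (R):
4 3 6
7 8 5
1 2 0

After move 9 (L):
4 3 6
7 8 5
1 0 2

After move 10 (L):
4 3 6
7 8 5
0 1 2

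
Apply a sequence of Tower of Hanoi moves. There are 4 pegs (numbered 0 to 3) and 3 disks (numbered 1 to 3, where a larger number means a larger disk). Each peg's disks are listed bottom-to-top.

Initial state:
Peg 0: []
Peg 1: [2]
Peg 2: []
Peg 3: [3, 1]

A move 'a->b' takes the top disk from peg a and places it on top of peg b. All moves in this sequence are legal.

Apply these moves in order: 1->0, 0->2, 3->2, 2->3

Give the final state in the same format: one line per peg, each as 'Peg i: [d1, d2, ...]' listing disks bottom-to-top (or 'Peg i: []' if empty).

Answer: Peg 0: []
Peg 1: []
Peg 2: [2]
Peg 3: [3, 1]

Derivation:
After move 1 (1->0):
Peg 0: [2]
Peg 1: []
Peg 2: []
Peg 3: [3, 1]

After move 2 (0->2):
Peg 0: []
Peg 1: []
Peg 2: [2]
Peg 3: [3, 1]

After move 3 (3->2):
Peg 0: []
Peg 1: []
Peg 2: [2, 1]
Peg 3: [3]

After move 4 (2->3):
Peg 0: []
Peg 1: []
Peg 2: [2]
Peg 3: [3, 1]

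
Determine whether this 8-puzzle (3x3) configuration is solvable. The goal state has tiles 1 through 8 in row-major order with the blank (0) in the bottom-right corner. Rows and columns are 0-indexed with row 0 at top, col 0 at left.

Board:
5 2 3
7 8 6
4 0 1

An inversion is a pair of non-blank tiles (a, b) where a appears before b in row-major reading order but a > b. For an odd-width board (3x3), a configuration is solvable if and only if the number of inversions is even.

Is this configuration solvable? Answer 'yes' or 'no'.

Inversions (pairs i<j in row-major order where tile[i] > tile[j] > 0): 15
15 is odd, so the puzzle is not solvable.

Answer: no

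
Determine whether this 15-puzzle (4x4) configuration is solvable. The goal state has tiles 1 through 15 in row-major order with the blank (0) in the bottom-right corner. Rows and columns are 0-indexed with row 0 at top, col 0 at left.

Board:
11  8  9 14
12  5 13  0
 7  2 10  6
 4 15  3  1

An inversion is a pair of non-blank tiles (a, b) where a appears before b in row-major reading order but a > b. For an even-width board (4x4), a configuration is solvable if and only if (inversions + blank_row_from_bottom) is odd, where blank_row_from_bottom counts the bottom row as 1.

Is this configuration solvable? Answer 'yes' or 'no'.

Inversions: 71
Blank is in row 1 (0-indexed from top), which is row 3 counting from the bottom (bottom = 1).
71 + 3 = 74, which is even, so the puzzle is not solvable.

Answer: no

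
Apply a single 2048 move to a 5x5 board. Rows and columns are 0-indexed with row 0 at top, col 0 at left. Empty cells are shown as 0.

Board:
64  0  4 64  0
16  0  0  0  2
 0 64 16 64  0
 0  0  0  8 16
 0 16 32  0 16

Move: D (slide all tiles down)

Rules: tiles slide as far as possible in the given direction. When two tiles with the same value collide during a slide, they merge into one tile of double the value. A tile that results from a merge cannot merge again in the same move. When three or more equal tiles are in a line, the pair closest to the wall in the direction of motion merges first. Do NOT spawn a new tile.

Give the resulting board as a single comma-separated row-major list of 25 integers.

Answer: 0, 0, 0, 0, 0, 0, 0, 0, 0, 0, 0, 0, 4, 0, 0, 64, 64, 16, 128, 2, 16, 16, 32, 8, 32

Derivation:
Slide down:
col 0: [64, 16, 0, 0, 0] -> [0, 0, 0, 64, 16]
col 1: [0, 0, 64, 0, 16] -> [0, 0, 0, 64, 16]
col 2: [4, 0, 16, 0, 32] -> [0, 0, 4, 16, 32]
col 3: [64, 0, 64, 8, 0] -> [0, 0, 0, 128, 8]
col 4: [0, 2, 0, 16, 16] -> [0, 0, 0, 2, 32]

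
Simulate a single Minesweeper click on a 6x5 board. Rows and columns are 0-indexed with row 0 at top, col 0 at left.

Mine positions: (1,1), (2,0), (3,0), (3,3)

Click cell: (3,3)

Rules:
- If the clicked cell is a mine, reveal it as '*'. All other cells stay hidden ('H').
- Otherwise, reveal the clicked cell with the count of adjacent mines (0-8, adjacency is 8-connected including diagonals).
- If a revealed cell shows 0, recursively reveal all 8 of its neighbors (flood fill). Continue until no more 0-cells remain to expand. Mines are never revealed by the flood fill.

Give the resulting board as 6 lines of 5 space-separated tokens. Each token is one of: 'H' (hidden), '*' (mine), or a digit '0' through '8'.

H H H H H
H H H H H
H H H H H
H H H * H
H H H H H
H H H H H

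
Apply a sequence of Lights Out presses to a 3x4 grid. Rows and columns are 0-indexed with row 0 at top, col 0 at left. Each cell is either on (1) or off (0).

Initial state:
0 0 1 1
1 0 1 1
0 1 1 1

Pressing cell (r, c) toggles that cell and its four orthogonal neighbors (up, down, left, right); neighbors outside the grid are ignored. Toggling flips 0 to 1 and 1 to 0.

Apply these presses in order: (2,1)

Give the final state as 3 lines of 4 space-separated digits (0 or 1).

Answer: 0 0 1 1
1 1 1 1
1 0 0 1

Derivation:
After press 1 at (2,1):
0 0 1 1
1 1 1 1
1 0 0 1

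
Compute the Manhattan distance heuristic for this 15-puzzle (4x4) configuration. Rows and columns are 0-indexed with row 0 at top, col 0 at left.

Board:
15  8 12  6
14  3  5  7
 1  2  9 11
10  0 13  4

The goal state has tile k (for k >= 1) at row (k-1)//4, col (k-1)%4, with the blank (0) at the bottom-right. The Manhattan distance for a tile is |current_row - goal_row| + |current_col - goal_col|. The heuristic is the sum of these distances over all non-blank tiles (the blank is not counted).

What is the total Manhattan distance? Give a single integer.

Tile 15: at (0,0), goal (3,2), distance |0-3|+|0-2| = 5
Tile 8: at (0,1), goal (1,3), distance |0-1|+|1-3| = 3
Tile 12: at (0,2), goal (2,3), distance |0-2|+|2-3| = 3
Tile 6: at (0,3), goal (1,1), distance |0-1|+|3-1| = 3
Tile 14: at (1,0), goal (3,1), distance |1-3|+|0-1| = 3
Tile 3: at (1,1), goal (0,2), distance |1-0|+|1-2| = 2
Tile 5: at (1,2), goal (1,0), distance |1-1|+|2-0| = 2
Tile 7: at (1,3), goal (1,2), distance |1-1|+|3-2| = 1
Tile 1: at (2,0), goal (0,0), distance |2-0|+|0-0| = 2
Tile 2: at (2,1), goal (0,1), distance |2-0|+|1-1| = 2
Tile 9: at (2,2), goal (2,0), distance |2-2|+|2-0| = 2
Tile 11: at (2,3), goal (2,2), distance |2-2|+|3-2| = 1
Tile 10: at (3,0), goal (2,1), distance |3-2|+|0-1| = 2
Tile 13: at (3,2), goal (3,0), distance |3-3|+|2-0| = 2
Tile 4: at (3,3), goal (0,3), distance |3-0|+|3-3| = 3
Sum: 5 + 3 + 3 + 3 + 3 + 2 + 2 + 1 + 2 + 2 + 2 + 1 + 2 + 2 + 3 = 36

Answer: 36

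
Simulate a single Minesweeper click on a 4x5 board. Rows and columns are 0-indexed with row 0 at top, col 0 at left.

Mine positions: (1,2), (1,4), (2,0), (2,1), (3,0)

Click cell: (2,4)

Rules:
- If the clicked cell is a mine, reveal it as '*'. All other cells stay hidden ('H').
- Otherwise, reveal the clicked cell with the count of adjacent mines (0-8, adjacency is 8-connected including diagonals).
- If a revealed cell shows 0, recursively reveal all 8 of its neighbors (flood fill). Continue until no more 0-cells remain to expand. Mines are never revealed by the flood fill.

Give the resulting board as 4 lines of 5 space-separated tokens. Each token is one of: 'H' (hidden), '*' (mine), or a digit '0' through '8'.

H H H H H
H H H H H
H H H H 1
H H H H H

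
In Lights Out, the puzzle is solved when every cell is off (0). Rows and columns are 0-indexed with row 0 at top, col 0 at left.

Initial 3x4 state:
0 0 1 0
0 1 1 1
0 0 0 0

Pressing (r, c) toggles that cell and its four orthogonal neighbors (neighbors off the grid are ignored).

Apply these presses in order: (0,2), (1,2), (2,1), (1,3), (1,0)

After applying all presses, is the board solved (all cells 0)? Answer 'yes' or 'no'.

Answer: no

Derivation:
After press 1 at (0,2):
0 1 0 1
0 1 0 1
0 0 0 0

After press 2 at (1,2):
0 1 1 1
0 0 1 0
0 0 1 0

After press 3 at (2,1):
0 1 1 1
0 1 1 0
1 1 0 0

After press 4 at (1,3):
0 1 1 0
0 1 0 1
1 1 0 1

After press 5 at (1,0):
1 1 1 0
1 0 0 1
0 1 0 1

Lights still on: 7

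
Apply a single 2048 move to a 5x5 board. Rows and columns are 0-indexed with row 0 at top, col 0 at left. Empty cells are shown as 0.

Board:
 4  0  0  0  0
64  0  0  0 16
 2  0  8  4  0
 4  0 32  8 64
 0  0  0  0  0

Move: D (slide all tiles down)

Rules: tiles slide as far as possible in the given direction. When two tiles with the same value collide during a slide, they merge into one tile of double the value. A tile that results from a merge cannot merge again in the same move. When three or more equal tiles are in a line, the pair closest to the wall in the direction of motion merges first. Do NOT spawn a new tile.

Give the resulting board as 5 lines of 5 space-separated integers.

Answer:  0  0  0  0  0
 4  0  0  0  0
64  0  0  0  0
 2  0  8  4 16
 4  0 32  8 64

Derivation:
Slide down:
col 0: [4, 64, 2, 4, 0] -> [0, 4, 64, 2, 4]
col 1: [0, 0, 0, 0, 0] -> [0, 0, 0, 0, 0]
col 2: [0, 0, 8, 32, 0] -> [0, 0, 0, 8, 32]
col 3: [0, 0, 4, 8, 0] -> [0, 0, 0, 4, 8]
col 4: [0, 16, 0, 64, 0] -> [0, 0, 0, 16, 64]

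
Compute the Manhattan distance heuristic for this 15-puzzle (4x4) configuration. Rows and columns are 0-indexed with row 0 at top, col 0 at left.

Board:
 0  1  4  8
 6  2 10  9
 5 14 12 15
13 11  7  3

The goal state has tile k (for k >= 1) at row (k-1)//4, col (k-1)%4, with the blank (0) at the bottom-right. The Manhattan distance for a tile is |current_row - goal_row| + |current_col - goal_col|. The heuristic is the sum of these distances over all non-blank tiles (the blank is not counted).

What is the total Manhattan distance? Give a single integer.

Tile 1: at (0,1), goal (0,0), distance |0-0|+|1-0| = 1
Tile 4: at (0,2), goal (0,3), distance |0-0|+|2-3| = 1
Tile 8: at (0,3), goal (1,3), distance |0-1|+|3-3| = 1
Tile 6: at (1,0), goal (1,1), distance |1-1|+|0-1| = 1
Tile 2: at (1,1), goal (0,1), distance |1-0|+|1-1| = 1
Tile 10: at (1,2), goal (2,1), distance |1-2|+|2-1| = 2
Tile 9: at (1,3), goal (2,0), distance |1-2|+|3-0| = 4
Tile 5: at (2,0), goal (1,0), distance |2-1|+|0-0| = 1
Tile 14: at (2,1), goal (3,1), distance |2-3|+|1-1| = 1
Tile 12: at (2,2), goal (2,3), distance |2-2|+|2-3| = 1
Tile 15: at (2,3), goal (3,2), distance |2-3|+|3-2| = 2
Tile 13: at (3,0), goal (3,0), distance |3-3|+|0-0| = 0
Tile 11: at (3,1), goal (2,2), distance |3-2|+|1-2| = 2
Tile 7: at (3,2), goal (1,2), distance |3-1|+|2-2| = 2
Tile 3: at (3,3), goal (0,2), distance |3-0|+|3-2| = 4
Sum: 1 + 1 + 1 + 1 + 1 + 2 + 4 + 1 + 1 + 1 + 2 + 0 + 2 + 2 + 4 = 24

Answer: 24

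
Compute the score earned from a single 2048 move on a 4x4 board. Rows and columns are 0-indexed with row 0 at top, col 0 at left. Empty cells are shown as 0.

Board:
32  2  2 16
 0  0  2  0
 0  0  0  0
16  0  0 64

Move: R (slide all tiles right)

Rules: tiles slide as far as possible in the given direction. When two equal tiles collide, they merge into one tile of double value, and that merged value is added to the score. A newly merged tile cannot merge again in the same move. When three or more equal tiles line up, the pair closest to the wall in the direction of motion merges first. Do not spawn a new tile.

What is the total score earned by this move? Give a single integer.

Slide right:
row 0: [32, 2, 2, 16] -> [0, 32, 4, 16]  score +4 (running 4)
row 1: [0, 0, 2, 0] -> [0, 0, 0, 2]  score +0 (running 4)
row 2: [0, 0, 0, 0] -> [0, 0, 0, 0]  score +0 (running 4)
row 3: [16, 0, 0, 64] -> [0, 0, 16, 64]  score +0 (running 4)
Board after move:
 0 32  4 16
 0  0  0  2
 0  0  0  0
 0  0 16 64

Answer: 4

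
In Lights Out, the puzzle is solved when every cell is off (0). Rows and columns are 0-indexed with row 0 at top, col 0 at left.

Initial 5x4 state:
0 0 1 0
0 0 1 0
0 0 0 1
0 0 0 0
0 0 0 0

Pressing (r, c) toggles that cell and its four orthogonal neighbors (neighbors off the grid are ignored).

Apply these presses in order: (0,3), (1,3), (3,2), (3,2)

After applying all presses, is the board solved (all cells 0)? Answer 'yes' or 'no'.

Answer: yes

Derivation:
After press 1 at (0,3):
0 0 0 1
0 0 1 1
0 0 0 1
0 0 0 0
0 0 0 0

After press 2 at (1,3):
0 0 0 0
0 0 0 0
0 0 0 0
0 0 0 0
0 0 0 0

After press 3 at (3,2):
0 0 0 0
0 0 0 0
0 0 1 0
0 1 1 1
0 0 1 0

After press 4 at (3,2):
0 0 0 0
0 0 0 0
0 0 0 0
0 0 0 0
0 0 0 0

Lights still on: 0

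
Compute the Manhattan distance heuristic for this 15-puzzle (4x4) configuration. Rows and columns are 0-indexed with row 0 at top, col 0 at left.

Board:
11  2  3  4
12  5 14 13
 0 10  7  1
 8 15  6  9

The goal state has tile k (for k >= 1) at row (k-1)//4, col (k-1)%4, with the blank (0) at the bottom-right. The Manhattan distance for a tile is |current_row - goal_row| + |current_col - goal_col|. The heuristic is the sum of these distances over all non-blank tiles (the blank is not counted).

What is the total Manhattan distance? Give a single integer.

Answer: 36

Derivation:
Tile 11: at (0,0), goal (2,2), distance |0-2|+|0-2| = 4
Tile 2: at (0,1), goal (0,1), distance |0-0|+|1-1| = 0
Tile 3: at (0,2), goal (0,2), distance |0-0|+|2-2| = 0
Tile 4: at (0,3), goal (0,3), distance |0-0|+|3-3| = 0
Tile 12: at (1,0), goal (2,3), distance |1-2|+|0-3| = 4
Tile 5: at (1,1), goal (1,0), distance |1-1|+|1-0| = 1
Tile 14: at (1,2), goal (3,1), distance |1-3|+|2-1| = 3
Tile 13: at (1,3), goal (3,0), distance |1-3|+|3-0| = 5
Tile 10: at (2,1), goal (2,1), distance |2-2|+|1-1| = 0
Tile 7: at (2,2), goal (1,2), distance |2-1|+|2-2| = 1
Tile 1: at (2,3), goal (0,0), distance |2-0|+|3-0| = 5
Tile 8: at (3,0), goal (1,3), distance |3-1|+|0-3| = 5
Tile 15: at (3,1), goal (3,2), distance |3-3|+|1-2| = 1
Tile 6: at (3,2), goal (1,1), distance |3-1|+|2-1| = 3
Tile 9: at (3,3), goal (2,0), distance |3-2|+|3-0| = 4
Sum: 4 + 0 + 0 + 0 + 4 + 1 + 3 + 5 + 0 + 1 + 5 + 5 + 1 + 3 + 4 = 36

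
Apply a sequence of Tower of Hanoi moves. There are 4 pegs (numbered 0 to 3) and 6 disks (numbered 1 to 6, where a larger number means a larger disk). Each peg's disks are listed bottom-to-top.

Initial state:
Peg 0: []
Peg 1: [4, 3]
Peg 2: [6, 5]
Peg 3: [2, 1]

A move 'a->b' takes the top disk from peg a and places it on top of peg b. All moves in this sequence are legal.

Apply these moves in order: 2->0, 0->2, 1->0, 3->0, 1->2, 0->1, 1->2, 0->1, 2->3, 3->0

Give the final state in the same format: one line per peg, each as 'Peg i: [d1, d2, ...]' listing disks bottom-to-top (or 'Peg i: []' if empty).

Answer: Peg 0: [1]
Peg 1: [3]
Peg 2: [6, 5, 4]
Peg 3: [2]

Derivation:
After move 1 (2->0):
Peg 0: [5]
Peg 1: [4, 3]
Peg 2: [6]
Peg 3: [2, 1]

After move 2 (0->2):
Peg 0: []
Peg 1: [4, 3]
Peg 2: [6, 5]
Peg 3: [2, 1]

After move 3 (1->0):
Peg 0: [3]
Peg 1: [4]
Peg 2: [6, 5]
Peg 3: [2, 1]

After move 4 (3->0):
Peg 0: [3, 1]
Peg 1: [4]
Peg 2: [6, 5]
Peg 3: [2]

After move 5 (1->2):
Peg 0: [3, 1]
Peg 1: []
Peg 2: [6, 5, 4]
Peg 3: [2]

After move 6 (0->1):
Peg 0: [3]
Peg 1: [1]
Peg 2: [6, 5, 4]
Peg 3: [2]

After move 7 (1->2):
Peg 0: [3]
Peg 1: []
Peg 2: [6, 5, 4, 1]
Peg 3: [2]

After move 8 (0->1):
Peg 0: []
Peg 1: [3]
Peg 2: [6, 5, 4, 1]
Peg 3: [2]

After move 9 (2->3):
Peg 0: []
Peg 1: [3]
Peg 2: [6, 5, 4]
Peg 3: [2, 1]

After move 10 (3->0):
Peg 0: [1]
Peg 1: [3]
Peg 2: [6, 5, 4]
Peg 3: [2]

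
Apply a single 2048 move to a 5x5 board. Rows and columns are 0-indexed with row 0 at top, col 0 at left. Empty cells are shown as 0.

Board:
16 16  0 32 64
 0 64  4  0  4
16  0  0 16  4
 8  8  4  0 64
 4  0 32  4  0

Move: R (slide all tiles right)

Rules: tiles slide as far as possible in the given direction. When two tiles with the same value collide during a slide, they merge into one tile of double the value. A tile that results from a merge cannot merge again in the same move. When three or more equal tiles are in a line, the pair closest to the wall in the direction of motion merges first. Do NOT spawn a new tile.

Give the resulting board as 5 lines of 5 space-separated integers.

Answer:  0  0 32 32 64
 0  0  0 64  8
 0  0  0 32  4
 0  0 16  4 64
 0  0  4 32  4

Derivation:
Slide right:
row 0: [16, 16, 0, 32, 64] -> [0, 0, 32, 32, 64]
row 1: [0, 64, 4, 0, 4] -> [0, 0, 0, 64, 8]
row 2: [16, 0, 0, 16, 4] -> [0, 0, 0, 32, 4]
row 3: [8, 8, 4, 0, 64] -> [0, 0, 16, 4, 64]
row 4: [4, 0, 32, 4, 0] -> [0, 0, 4, 32, 4]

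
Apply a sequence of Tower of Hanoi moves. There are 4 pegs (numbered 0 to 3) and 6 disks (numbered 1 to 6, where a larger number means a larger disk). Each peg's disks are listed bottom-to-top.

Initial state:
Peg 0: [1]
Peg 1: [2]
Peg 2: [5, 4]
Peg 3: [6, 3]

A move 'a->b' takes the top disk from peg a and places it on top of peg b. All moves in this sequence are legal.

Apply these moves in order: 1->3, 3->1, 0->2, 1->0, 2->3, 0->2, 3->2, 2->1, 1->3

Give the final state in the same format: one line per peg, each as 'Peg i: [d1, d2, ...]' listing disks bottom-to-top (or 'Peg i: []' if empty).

Answer: Peg 0: []
Peg 1: []
Peg 2: [5, 4, 2]
Peg 3: [6, 3, 1]

Derivation:
After move 1 (1->3):
Peg 0: [1]
Peg 1: []
Peg 2: [5, 4]
Peg 3: [6, 3, 2]

After move 2 (3->1):
Peg 0: [1]
Peg 1: [2]
Peg 2: [5, 4]
Peg 3: [6, 3]

After move 3 (0->2):
Peg 0: []
Peg 1: [2]
Peg 2: [5, 4, 1]
Peg 3: [6, 3]

After move 4 (1->0):
Peg 0: [2]
Peg 1: []
Peg 2: [5, 4, 1]
Peg 3: [6, 3]

After move 5 (2->3):
Peg 0: [2]
Peg 1: []
Peg 2: [5, 4]
Peg 3: [6, 3, 1]

After move 6 (0->2):
Peg 0: []
Peg 1: []
Peg 2: [5, 4, 2]
Peg 3: [6, 3, 1]

After move 7 (3->2):
Peg 0: []
Peg 1: []
Peg 2: [5, 4, 2, 1]
Peg 3: [6, 3]

After move 8 (2->1):
Peg 0: []
Peg 1: [1]
Peg 2: [5, 4, 2]
Peg 3: [6, 3]

After move 9 (1->3):
Peg 0: []
Peg 1: []
Peg 2: [5, 4, 2]
Peg 3: [6, 3, 1]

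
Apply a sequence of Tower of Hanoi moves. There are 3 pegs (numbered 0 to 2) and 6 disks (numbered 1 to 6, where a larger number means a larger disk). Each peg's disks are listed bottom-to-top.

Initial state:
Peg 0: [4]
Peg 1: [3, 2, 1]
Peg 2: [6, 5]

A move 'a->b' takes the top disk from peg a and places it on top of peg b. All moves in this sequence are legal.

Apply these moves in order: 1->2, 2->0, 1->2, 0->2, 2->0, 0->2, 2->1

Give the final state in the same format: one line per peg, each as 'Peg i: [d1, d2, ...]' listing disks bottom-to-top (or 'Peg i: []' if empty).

Answer: Peg 0: [4]
Peg 1: [3, 1]
Peg 2: [6, 5, 2]

Derivation:
After move 1 (1->2):
Peg 0: [4]
Peg 1: [3, 2]
Peg 2: [6, 5, 1]

After move 2 (2->0):
Peg 0: [4, 1]
Peg 1: [3, 2]
Peg 2: [6, 5]

After move 3 (1->2):
Peg 0: [4, 1]
Peg 1: [3]
Peg 2: [6, 5, 2]

After move 4 (0->2):
Peg 0: [4]
Peg 1: [3]
Peg 2: [6, 5, 2, 1]

After move 5 (2->0):
Peg 0: [4, 1]
Peg 1: [3]
Peg 2: [6, 5, 2]

After move 6 (0->2):
Peg 0: [4]
Peg 1: [3]
Peg 2: [6, 5, 2, 1]

After move 7 (2->1):
Peg 0: [4]
Peg 1: [3, 1]
Peg 2: [6, 5, 2]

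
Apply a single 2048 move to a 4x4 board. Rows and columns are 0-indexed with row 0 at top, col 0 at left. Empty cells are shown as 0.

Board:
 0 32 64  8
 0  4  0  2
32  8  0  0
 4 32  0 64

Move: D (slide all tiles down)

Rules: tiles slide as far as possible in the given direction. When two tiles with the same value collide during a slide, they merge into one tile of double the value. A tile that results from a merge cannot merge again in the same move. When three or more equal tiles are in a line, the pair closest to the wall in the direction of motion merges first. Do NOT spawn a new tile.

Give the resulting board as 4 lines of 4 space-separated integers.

Answer:  0 32  0  0
 0  4  0  8
32  8  0  2
 4 32 64 64

Derivation:
Slide down:
col 0: [0, 0, 32, 4] -> [0, 0, 32, 4]
col 1: [32, 4, 8, 32] -> [32, 4, 8, 32]
col 2: [64, 0, 0, 0] -> [0, 0, 0, 64]
col 3: [8, 2, 0, 64] -> [0, 8, 2, 64]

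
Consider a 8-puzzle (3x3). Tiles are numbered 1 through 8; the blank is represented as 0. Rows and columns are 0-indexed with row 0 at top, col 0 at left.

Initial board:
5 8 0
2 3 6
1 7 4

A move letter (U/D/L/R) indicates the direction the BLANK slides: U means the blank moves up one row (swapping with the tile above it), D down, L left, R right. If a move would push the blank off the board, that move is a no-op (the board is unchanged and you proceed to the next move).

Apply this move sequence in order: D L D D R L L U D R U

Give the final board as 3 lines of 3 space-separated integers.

After move 1 (D):
5 8 6
2 3 0
1 7 4

After move 2 (L):
5 8 6
2 0 3
1 7 4

After move 3 (D):
5 8 6
2 7 3
1 0 4

After move 4 (D):
5 8 6
2 7 3
1 0 4

After move 5 (R):
5 8 6
2 7 3
1 4 0

After move 6 (L):
5 8 6
2 7 3
1 0 4

After move 7 (L):
5 8 6
2 7 3
0 1 4

After move 8 (U):
5 8 6
0 7 3
2 1 4

After move 9 (D):
5 8 6
2 7 3
0 1 4

After move 10 (R):
5 8 6
2 7 3
1 0 4

After move 11 (U):
5 8 6
2 0 3
1 7 4

Answer: 5 8 6
2 0 3
1 7 4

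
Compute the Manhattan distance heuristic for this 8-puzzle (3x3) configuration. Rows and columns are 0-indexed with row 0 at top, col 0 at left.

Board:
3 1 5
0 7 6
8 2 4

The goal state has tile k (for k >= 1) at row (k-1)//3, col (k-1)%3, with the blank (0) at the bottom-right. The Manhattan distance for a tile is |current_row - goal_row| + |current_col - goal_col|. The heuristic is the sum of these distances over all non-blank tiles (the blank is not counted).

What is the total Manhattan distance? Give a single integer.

Tile 3: (0,0)->(0,2) = 2
Tile 1: (0,1)->(0,0) = 1
Tile 5: (0,2)->(1,1) = 2
Tile 7: (1,1)->(2,0) = 2
Tile 6: (1,2)->(1,2) = 0
Tile 8: (2,0)->(2,1) = 1
Tile 2: (2,1)->(0,1) = 2
Tile 4: (2,2)->(1,0) = 3
Sum: 2 + 1 + 2 + 2 + 0 + 1 + 2 + 3 = 13

Answer: 13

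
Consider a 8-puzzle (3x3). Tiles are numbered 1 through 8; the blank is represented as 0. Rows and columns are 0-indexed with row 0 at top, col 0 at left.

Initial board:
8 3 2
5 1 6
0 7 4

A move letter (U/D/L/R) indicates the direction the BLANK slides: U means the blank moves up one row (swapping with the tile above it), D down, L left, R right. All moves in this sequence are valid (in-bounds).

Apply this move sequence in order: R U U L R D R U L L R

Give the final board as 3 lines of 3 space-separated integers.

Answer: 8 0 3
5 6 2
7 1 4

Derivation:
After move 1 (R):
8 3 2
5 1 6
7 0 4

After move 2 (U):
8 3 2
5 0 6
7 1 4

After move 3 (U):
8 0 2
5 3 6
7 1 4

After move 4 (L):
0 8 2
5 3 6
7 1 4

After move 5 (R):
8 0 2
5 3 6
7 1 4

After move 6 (D):
8 3 2
5 0 6
7 1 4

After move 7 (R):
8 3 2
5 6 0
7 1 4

After move 8 (U):
8 3 0
5 6 2
7 1 4

After move 9 (L):
8 0 3
5 6 2
7 1 4

After move 10 (L):
0 8 3
5 6 2
7 1 4

After move 11 (R):
8 0 3
5 6 2
7 1 4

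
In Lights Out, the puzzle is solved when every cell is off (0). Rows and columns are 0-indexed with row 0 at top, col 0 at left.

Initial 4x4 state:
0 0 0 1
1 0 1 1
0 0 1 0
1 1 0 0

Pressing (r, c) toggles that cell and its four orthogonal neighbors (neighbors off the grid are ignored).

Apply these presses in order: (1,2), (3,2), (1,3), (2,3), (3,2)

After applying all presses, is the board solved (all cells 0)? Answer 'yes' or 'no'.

After press 1 at (1,2):
0 0 1 1
1 1 0 0
0 0 0 0
1 1 0 0

After press 2 at (3,2):
0 0 1 1
1 1 0 0
0 0 1 0
1 0 1 1

After press 3 at (1,3):
0 0 1 0
1 1 1 1
0 0 1 1
1 0 1 1

After press 4 at (2,3):
0 0 1 0
1 1 1 0
0 0 0 0
1 0 1 0

After press 5 at (3,2):
0 0 1 0
1 1 1 0
0 0 1 0
1 1 0 1

Lights still on: 8

Answer: no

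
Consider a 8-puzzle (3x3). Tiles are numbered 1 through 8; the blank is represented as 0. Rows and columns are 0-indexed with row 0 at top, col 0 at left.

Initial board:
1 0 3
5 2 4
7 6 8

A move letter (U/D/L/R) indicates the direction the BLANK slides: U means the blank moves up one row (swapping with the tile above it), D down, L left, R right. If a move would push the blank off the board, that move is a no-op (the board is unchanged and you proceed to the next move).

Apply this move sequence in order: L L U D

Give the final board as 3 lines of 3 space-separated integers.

After move 1 (L):
0 1 3
5 2 4
7 6 8

After move 2 (L):
0 1 3
5 2 4
7 6 8

After move 3 (U):
0 1 3
5 2 4
7 6 8

After move 4 (D):
5 1 3
0 2 4
7 6 8

Answer: 5 1 3
0 2 4
7 6 8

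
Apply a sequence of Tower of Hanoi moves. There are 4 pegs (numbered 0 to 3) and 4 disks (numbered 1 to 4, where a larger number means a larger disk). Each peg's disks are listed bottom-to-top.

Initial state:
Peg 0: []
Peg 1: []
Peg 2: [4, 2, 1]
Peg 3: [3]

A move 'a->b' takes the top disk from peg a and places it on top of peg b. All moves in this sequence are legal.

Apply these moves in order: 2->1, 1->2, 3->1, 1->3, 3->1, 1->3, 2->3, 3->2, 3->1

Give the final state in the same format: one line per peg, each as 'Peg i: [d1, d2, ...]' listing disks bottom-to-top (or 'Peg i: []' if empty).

Answer: Peg 0: []
Peg 1: [3]
Peg 2: [4, 2, 1]
Peg 3: []

Derivation:
After move 1 (2->1):
Peg 0: []
Peg 1: [1]
Peg 2: [4, 2]
Peg 3: [3]

After move 2 (1->2):
Peg 0: []
Peg 1: []
Peg 2: [4, 2, 1]
Peg 3: [3]

After move 3 (3->1):
Peg 0: []
Peg 1: [3]
Peg 2: [4, 2, 1]
Peg 3: []

After move 4 (1->3):
Peg 0: []
Peg 1: []
Peg 2: [4, 2, 1]
Peg 3: [3]

After move 5 (3->1):
Peg 0: []
Peg 1: [3]
Peg 2: [4, 2, 1]
Peg 3: []

After move 6 (1->3):
Peg 0: []
Peg 1: []
Peg 2: [4, 2, 1]
Peg 3: [3]

After move 7 (2->3):
Peg 0: []
Peg 1: []
Peg 2: [4, 2]
Peg 3: [3, 1]

After move 8 (3->2):
Peg 0: []
Peg 1: []
Peg 2: [4, 2, 1]
Peg 3: [3]

After move 9 (3->1):
Peg 0: []
Peg 1: [3]
Peg 2: [4, 2, 1]
Peg 3: []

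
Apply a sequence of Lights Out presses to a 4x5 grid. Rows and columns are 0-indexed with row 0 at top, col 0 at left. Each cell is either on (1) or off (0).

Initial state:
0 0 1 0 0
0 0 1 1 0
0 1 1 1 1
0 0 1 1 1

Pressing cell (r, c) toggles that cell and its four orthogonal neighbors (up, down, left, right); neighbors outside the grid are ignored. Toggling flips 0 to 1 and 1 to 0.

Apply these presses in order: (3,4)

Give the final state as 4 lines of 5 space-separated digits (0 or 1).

Answer: 0 0 1 0 0
0 0 1 1 0
0 1 1 1 0
0 0 1 0 0

Derivation:
After press 1 at (3,4):
0 0 1 0 0
0 0 1 1 0
0 1 1 1 0
0 0 1 0 0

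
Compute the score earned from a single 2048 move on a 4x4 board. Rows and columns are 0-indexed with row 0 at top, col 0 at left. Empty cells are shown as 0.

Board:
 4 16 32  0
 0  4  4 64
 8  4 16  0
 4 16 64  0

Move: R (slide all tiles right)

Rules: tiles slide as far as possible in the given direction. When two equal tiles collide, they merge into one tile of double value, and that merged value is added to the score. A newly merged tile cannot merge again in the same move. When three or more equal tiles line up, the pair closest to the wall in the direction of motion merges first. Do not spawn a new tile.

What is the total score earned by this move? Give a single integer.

Answer: 8

Derivation:
Slide right:
row 0: [4, 16, 32, 0] -> [0, 4, 16, 32]  score +0 (running 0)
row 1: [0, 4, 4, 64] -> [0, 0, 8, 64]  score +8 (running 8)
row 2: [8, 4, 16, 0] -> [0, 8, 4, 16]  score +0 (running 8)
row 3: [4, 16, 64, 0] -> [0, 4, 16, 64]  score +0 (running 8)
Board after move:
 0  4 16 32
 0  0  8 64
 0  8  4 16
 0  4 16 64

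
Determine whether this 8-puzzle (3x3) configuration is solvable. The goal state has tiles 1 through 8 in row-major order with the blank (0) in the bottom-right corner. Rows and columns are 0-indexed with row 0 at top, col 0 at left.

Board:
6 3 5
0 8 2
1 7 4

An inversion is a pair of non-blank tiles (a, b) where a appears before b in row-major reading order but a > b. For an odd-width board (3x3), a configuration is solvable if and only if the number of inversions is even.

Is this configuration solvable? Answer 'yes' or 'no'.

Inversions (pairs i<j in row-major order where tile[i] > tile[j] > 0): 16
16 is even, so the puzzle is solvable.

Answer: yes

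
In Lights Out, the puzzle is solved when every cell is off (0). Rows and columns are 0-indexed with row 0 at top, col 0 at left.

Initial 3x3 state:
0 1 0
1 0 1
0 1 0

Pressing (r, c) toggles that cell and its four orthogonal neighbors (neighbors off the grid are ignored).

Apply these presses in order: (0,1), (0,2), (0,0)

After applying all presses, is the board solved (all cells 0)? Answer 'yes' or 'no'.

After press 1 at (0,1):
1 0 1
1 1 1
0 1 0

After press 2 at (0,2):
1 1 0
1 1 0
0 1 0

After press 3 at (0,0):
0 0 0
0 1 0
0 1 0

Lights still on: 2

Answer: no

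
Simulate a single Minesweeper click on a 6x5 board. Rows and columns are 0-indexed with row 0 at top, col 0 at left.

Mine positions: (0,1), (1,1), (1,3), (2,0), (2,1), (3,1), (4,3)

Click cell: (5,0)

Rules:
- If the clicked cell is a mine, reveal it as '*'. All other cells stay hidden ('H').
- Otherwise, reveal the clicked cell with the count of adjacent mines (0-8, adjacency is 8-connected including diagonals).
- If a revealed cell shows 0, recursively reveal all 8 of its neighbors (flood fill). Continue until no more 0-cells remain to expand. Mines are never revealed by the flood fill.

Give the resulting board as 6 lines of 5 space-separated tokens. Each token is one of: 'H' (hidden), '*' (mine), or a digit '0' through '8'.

H H H H H
H H H H H
H H H H H
H H H H H
1 1 2 H H
0 0 1 H H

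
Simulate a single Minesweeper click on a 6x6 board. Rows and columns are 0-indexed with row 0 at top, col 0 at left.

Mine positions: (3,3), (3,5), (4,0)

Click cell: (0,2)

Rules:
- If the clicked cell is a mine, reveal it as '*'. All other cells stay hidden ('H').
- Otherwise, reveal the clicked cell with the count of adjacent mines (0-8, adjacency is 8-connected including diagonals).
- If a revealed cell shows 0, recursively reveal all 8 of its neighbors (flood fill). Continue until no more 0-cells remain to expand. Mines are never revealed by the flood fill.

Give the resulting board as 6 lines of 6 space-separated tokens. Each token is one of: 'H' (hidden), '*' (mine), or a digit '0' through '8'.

0 0 0 0 0 0
0 0 0 0 0 0
0 0 1 1 2 1
1 1 1 H H H
H H H H H H
H H H H H H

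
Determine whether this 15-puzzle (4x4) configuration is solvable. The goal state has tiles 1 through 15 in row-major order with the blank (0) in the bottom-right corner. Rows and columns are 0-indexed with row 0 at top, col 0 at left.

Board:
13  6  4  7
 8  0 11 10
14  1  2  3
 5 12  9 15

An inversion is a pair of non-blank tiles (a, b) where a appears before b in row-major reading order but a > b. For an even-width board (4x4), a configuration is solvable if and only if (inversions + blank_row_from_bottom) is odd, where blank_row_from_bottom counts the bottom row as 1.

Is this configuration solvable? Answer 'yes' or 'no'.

Inversions: 46
Blank is in row 1 (0-indexed from top), which is row 3 counting from the bottom (bottom = 1).
46 + 3 = 49, which is odd, so the puzzle is solvable.

Answer: yes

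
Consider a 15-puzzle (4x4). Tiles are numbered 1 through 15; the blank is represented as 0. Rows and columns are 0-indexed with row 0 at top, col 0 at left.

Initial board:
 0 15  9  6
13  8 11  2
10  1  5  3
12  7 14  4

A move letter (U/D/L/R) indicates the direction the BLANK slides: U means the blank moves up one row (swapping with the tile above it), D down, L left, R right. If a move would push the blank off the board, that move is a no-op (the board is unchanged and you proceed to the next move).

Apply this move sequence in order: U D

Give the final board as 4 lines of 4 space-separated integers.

Answer: 13 15  9  6
 0  8 11  2
10  1  5  3
12  7 14  4

Derivation:
After move 1 (U):
 0 15  9  6
13  8 11  2
10  1  5  3
12  7 14  4

After move 2 (D):
13 15  9  6
 0  8 11  2
10  1  5  3
12  7 14  4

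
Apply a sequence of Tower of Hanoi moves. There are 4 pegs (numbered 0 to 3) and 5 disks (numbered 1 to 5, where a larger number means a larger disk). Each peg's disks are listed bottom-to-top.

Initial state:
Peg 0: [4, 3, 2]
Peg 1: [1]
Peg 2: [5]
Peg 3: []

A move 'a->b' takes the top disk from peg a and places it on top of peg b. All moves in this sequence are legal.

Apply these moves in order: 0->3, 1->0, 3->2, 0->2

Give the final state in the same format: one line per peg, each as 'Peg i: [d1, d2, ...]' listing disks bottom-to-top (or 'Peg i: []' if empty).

Answer: Peg 0: [4, 3]
Peg 1: []
Peg 2: [5, 2, 1]
Peg 3: []

Derivation:
After move 1 (0->3):
Peg 0: [4, 3]
Peg 1: [1]
Peg 2: [5]
Peg 3: [2]

After move 2 (1->0):
Peg 0: [4, 3, 1]
Peg 1: []
Peg 2: [5]
Peg 3: [2]

After move 3 (3->2):
Peg 0: [4, 3, 1]
Peg 1: []
Peg 2: [5, 2]
Peg 3: []

After move 4 (0->2):
Peg 0: [4, 3]
Peg 1: []
Peg 2: [5, 2, 1]
Peg 3: []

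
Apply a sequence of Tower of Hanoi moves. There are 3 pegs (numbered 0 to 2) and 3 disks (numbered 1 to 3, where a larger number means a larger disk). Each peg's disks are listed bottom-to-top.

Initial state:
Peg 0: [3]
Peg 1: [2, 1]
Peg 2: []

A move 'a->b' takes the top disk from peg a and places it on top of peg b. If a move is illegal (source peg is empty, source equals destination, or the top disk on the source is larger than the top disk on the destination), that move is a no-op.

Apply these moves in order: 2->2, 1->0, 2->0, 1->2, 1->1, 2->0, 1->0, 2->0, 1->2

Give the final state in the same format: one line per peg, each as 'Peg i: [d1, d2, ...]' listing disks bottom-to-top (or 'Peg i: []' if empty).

After move 1 (2->2):
Peg 0: [3]
Peg 1: [2, 1]
Peg 2: []

After move 2 (1->0):
Peg 0: [3, 1]
Peg 1: [2]
Peg 2: []

After move 3 (2->0):
Peg 0: [3, 1]
Peg 1: [2]
Peg 2: []

After move 4 (1->2):
Peg 0: [3, 1]
Peg 1: []
Peg 2: [2]

After move 5 (1->1):
Peg 0: [3, 1]
Peg 1: []
Peg 2: [2]

After move 6 (2->0):
Peg 0: [3, 1]
Peg 1: []
Peg 2: [2]

After move 7 (1->0):
Peg 0: [3, 1]
Peg 1: []
Peg 2: [2]

After move 8 (2->0):
Peg 0: [3, 1]
Peg 1: []
Peg 2: [2]

After move 9 (1->2):
Peg 0: [3, 1]
Peg 1: []
Peg 2: [2]

Answer: Peg 0: [3, 1]
Peg 1: []
Peg 2: [2]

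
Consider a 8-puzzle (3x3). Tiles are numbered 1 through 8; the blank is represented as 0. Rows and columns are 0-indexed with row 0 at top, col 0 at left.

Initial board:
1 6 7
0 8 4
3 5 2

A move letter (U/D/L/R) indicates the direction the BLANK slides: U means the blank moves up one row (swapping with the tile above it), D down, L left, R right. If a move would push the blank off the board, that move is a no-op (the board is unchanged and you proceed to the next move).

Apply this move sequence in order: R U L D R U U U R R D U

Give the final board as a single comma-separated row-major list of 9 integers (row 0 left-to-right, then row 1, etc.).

After move 1 (R):
1 6 7
8 0 4
3 5 2

After move 2 (U):
1 0 7
8 6 4
3 5 2

After move 3 (L):
0 1 7
8 6 4
3 5 2

After move 4 (D):
8 1 7
0 6 4
3 5 2

After move 5 (R):
8 1 7
6 0 4
3 5 2

After move 6 (U):
8 0 7
6 1 4
3 5 2

After move 7 (U):
8 0 7
6 1 4
3 5 2

After move 8 (U):
8 0 7
6 1 4
3 5 2

After move 9 (R):
8 7 0
6 1 4
3 5 2

After move 10 (R):
8 7 0
6 1 4
3 5 2

After move 11 (D):
8 7 4
6 1 0
3 5 2

After move 12 (U):
8 7 0
6 1 4
3 5 2

Answer: 8, 7, 0, 6, 1, 4, 3, 5, 2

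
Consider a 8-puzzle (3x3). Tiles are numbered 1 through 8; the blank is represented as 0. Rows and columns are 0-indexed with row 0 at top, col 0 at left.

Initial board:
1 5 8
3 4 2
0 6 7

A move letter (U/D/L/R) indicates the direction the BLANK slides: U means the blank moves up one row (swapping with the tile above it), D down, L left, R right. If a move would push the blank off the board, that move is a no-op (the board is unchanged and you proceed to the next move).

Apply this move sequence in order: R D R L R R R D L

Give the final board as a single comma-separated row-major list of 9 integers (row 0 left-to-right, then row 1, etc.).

After move 1 (R):
1 5 8
3 4 2
6 0 7

After move 2 (D):
1 5 8
3 4 2
6 0 7

After move 3 (R):
1 5 8
3 4 2
6 7 0

After move 4 (L):
1 5 8
3 4 2
6 0 7

After move 5 (R):
1 5 8
3 4 2
6 7 0

After move 6 (R):
1 5 8
3 4 2
6 7 0

After move 7 (R):
1 5 8
3 4 2
6 7 0

After move 8 (D):
1 5 8
3 4 2
6 7 0

After move 9 (L):
1 5 8
3 4 2
6 0 7

Answer: 1, 5, 8, 3, 4, 2, 6, 0, 7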